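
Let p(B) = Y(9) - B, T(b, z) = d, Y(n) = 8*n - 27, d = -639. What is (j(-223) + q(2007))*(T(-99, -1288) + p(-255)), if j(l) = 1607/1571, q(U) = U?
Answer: -1069410756/1571 ≈ -6.8072e+5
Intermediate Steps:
Y(n) = -27 + 8*n
T(b, z) = -639
j(l) = 1607/1571 (j(l) = 1607*(1/1571) = 1607/1571)
p(B) = 45 - B (p(B) = (-27 + 8*9) - B = (-27 + 72) - B = 45 - B)
(j(-223) + q(2007))*(T(-99, -1288) + p(-255)) = (1607/1571 + 2007)*(-639 + (45 - 1*(-255))) = 3154604*(-639 + (45 + 255))/1571 = 3154604*(-639 + 300)/1571 = (3154604/1571)*(-339) = -1069410756/1571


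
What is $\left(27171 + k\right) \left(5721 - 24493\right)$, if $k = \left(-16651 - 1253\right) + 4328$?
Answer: $-255205340$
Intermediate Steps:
$k = -13576$ ($k = -17904 + 4328 = -13576$)
$\left(27171 + k\right) \left(5721 - 24493\right) = \left(27171 - 13576\right) \left(5721 - 24493\right) = 13595 \left(-18772\right) = -255205340$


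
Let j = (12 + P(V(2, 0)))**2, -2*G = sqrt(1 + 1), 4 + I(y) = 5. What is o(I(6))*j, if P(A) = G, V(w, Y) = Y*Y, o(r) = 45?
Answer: 13005/2 - 540*sqrt(2) ≈ 5738.8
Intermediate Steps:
I(y) = 1 (I(y) = -4 + 5 = 1)
V(w, Y) = Y**2
G = -sqrt(2)/2 (G = -sqrt(1 + 1)/2 = -sqrt(2)/2 ≈ -0.70711)
P(A) = -sqrt(2)/2
j = (12 - sqrt(2)/2)**2 ≈ 127.53
o(I(6))*j = 45*((24 - sqrt(2))**2/4) = 45*(24 - sqrt(2))**2/4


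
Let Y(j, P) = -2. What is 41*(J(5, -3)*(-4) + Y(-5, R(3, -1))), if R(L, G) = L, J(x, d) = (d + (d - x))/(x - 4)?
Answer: 1722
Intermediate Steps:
J(x, d) = (-x + 2*d)/(-4 + x)
41*(J(5, -3)*(-4) + Y(-5, R(3, -1))) = 41*(((-1*5 + 2*(-3))/(-4 + 5))*(-4) - 2) = 41*(((-5 - 6)/1)*(-4) - 2) = 41*((1*(-11))*(-4) - 2) = 41*(-11*(-4) - 2) = 41*(44 - 2) = 41*42 = 1722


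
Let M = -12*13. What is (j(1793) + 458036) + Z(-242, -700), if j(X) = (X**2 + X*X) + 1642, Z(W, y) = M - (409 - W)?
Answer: 6888569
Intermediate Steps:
M = -156
Z(W, y) = -565 + W (Z(W, y) = -156 - (409 - W) = -156 + (-409 + W) = -565 + W)
j(X) = 1642 + 2*X**2 (j(X) = (X**2 + X**2) + 1642 = 2*X**2 + 1642 = 1642 + 2*X**2)
(j(1793) + 458036) + Z(-242, -700) = ((1642 + 2*1793**2) + 458036) + (-565 - 242) = ((1642 + 2*3214849) + 458036) - 807 = ((1642 + 6429698) + 458036) - 807 = (6431340 + 458036) - 807 = 6889376 - 807 = 6888569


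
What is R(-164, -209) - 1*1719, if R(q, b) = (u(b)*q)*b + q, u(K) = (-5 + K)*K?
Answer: 1533026493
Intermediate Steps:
u(K) = K*(-5 + K)
R(q, b) = q + q*b**2*(-5 + b) (R(q, b) = ((b*(-5 + b))*q)*b + q = (b*q*(-5 + b))*b + q = q*b**2*(-5 + b) + q = q + q*b**2*(-5 + b))
R(-164, -209) - 1*1719 = -164*(1 + (-209)**2*(-5 - 209)) - 1*1719 = -164*(1 + 43681*(-214)) - 1719 = -164*(1 - 9347734) - 1719 = -164*(-9347733) - 1719 = 1533028212 - 1719 = 1533026493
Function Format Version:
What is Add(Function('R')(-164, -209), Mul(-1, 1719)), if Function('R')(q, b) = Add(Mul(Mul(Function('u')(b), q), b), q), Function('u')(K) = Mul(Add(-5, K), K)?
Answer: 1533026493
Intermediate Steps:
Function('u')(K) = Mul(K, Add(-5, K))
Function('R')(q, b) = Add(q, Mul(q, Pow(b, 2), Add(-5, b))) (Function('R')(q, b) = Add(Mul(Mul(Mul(b, Add(-5, b)), q), b), q) = Add(Mul(Mul(b, q, Add(-5, b)), b), q) = Add(Mul(q, Pow(b, 2), Add(-5, b)), q) = Add(q, Mul(q, Pow(b, 2), Add(-5, b))))
Add(Function('R')(-164, -209), Mul(-1, 1719)) = Add(Mul(-164, Add(1, Mul(Pow(-209, 2), Add(-5, -209)))), Mul(-1, 1719)) = Add(Mul(-164, Add(1, Mul(43681, -214))), -1719) = Add(Mul(-164, Add(1, -9347734)), -1719) = Add(Mul(-164, -9347733), -1719) = Add(1533028212, -1719) = 1533026493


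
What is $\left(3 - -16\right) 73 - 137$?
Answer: $1250$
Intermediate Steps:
$\left(3 - -16\right) 73 - 137 = \left(3 + 16\right) 73 - 137 = 19 \cdot 73 - 137 = 1387 - 137 = 1250$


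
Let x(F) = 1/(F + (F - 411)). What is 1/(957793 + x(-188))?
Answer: 787/753783090 ≈ 1.0441e-6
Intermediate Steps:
x(F) = 1/(-411 + 2*F) (x(F) = 1/(F + (-411 + F)) = 1/(-411 + 2*F))
1/(957793 + x(-188)) = 1/(957793 + 1/(-411 + 2*(-188))) = 1/(957793 + 1/(-411 - 376)) = 1/(957793 + 1/(-787)) = 1/(957793 - 1/787) = 1/(753783090/787) = 787/753783090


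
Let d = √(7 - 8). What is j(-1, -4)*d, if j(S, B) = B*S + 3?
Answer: 7*I ≈ 7.0*I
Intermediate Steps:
j(S, B) = 3 + B*S
d = I (d = √(-1) = I ≈ 1.0*I)
j(-1, -4)*d = (3 - 4*(-1))*I = (3 + 4)*I = 7*I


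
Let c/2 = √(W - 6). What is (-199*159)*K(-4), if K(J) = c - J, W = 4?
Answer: -126564 - 63282*I*√2 ≈ -1.2656e+5 - 89494.0*I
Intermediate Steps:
c = 2*I*√2 (c = 2*√(4 - 6) = 2*√(-2) = 2*(I*√2) = 2*I*√2 ≈ 2.8284*I)
K(J) = -J + 2*I*√2 (K(J) = 2*I*√2 - J = -J + 2*I*√2)
(-199*159)*K(-4) = (-199*159)*(-1*(-4) + 2*I*√2) = -31641*(4 + 2*I*√2) = -126564 - 63282*I*√2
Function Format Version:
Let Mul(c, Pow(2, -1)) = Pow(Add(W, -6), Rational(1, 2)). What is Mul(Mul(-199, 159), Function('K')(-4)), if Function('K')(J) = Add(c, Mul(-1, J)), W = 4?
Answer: Add(-126564, Mul(-63282, I, Pow(2, Rational(1, 2)))) ≈ Add(-1.2656e+5, Mul(-89494., I))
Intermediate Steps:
c = Mul(2, I, Pow(2, Rational(1, 2))) (c = Mul(2, Pow(Add(4, -6), Rational(1, 2))) = Mul(2, Pow(-2, Rational(1, 2))) = Mul(2, Mul(I, Pow(2, Rational(1, 2)))) = Mul(2, I, Pow(2, Rational(1, 2))) ≈ Mul(2.8284, I))
Function('K')(J) = Add(Mul(-1, J), Mul(2, I, Pow(2, Rational(1, 2)))) (Function('K')(J) = Add(Mul(2, I, Pow(2, Rational(1, 2))), Mul(-1, J)) = Add(Mul(-1, J), Mul(2, I, Pow(2, Rational(1, 2)))))
Mul(Mul(-199, 159), Function('K')(-4)) = Mul(Mul(-199, 159), Add(Mul(-1, -4), Mul(2, I, Pow(2, Rational(1, 2))))) = Mul(-31641, Add(4, Mul(2, I, Pow(2, Rational(1, 2))))) = Add(-126564, Mul(-63282, I, Pow(2, Rational(1, 2))))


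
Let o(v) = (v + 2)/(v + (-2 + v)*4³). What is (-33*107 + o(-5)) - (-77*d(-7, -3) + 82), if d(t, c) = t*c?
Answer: -301395/151 ≈ -1996.0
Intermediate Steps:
d(t, c) = c*t
o(v) = (2 + v)/(-128 + 65*v) (o(v) = (2 + v)/(v + (-2 + v)*64) = (2 + v)/(v + (-128 + 64*v)) = (2 + v)/(-128 + 65*v))
(-33*107 + o(-5)) - (-77*d(-7, -3) + 82) = (-33*107 + (2 - 5)/(-128 + 65*(-5))) - (-(-231)*(-7) + 82) = (-3531 - 3/(-128 - 325)) - (-77*21 + 82) = (-3531 - 3/(-453)) - (-1617 + 82) = (-3531 - 1/453*(-3)) - 1*(-1535) = (-3531 + 1/151) + 1535 = -533180/151 + 1535 = -301395/151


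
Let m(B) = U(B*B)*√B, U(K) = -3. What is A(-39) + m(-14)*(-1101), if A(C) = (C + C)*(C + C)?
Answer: 6084 + 3303*I*√14 ≈ 6084.0 + 12359.0*I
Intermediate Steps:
A(C) = 4*C² (A(C) = (2*C)*(2*C) = 4*C²)
m(B) = -3*√B
A(-39) + m(-14)*(-1101) = 4*(-39)² - 3*I*√14*(-1101) = 4*1521 - 3*I*√14*(-1101) = 6084 - 3*I*√14*(-1101) = 6084 + 3303*I*√14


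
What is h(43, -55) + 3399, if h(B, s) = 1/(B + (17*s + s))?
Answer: 3218852/947 ≈ 3399.0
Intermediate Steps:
h(B, s) = 1/(B + 18*s)
h(43, -55) + 3399 = 1/(43 + 18*(-55)) + 3399 = 1/(43 - 990) + 3399 = 1/(-947) + 3399 = -1/947 + 3399 = 3218852/947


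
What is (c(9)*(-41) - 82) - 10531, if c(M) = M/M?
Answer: -10654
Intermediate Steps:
c(M) = 1
(c(9)*(-41) - 82) - 10531 = (1*(-41) - 82) - 10531 = (-41 - 82) - 10531 = -123 - 10531 = -10654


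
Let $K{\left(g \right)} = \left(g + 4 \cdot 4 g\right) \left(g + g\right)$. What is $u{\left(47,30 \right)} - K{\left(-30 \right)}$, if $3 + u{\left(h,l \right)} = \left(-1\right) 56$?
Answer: $-30659$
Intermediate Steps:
$u{\left(h,l \right)} = -59$ ($u{\left(h,l \right)} = -3 - 56 = -59$)
$K{\left(g \right)} = 34 g^{2}$ ($K{\left(g \right)} = \left(g + 16 g\right) 2 g = 17 g 2 g = 34 g^{2}$)
$u{\left(47,30 \right)} - K{\left(-30 \right)} = -59 - 34 \left(-30\right)^{2} = -59 - 34 \cdot 900 = -59 - 30600 = -30659$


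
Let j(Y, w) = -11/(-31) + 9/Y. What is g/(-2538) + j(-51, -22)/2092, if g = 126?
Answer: -3852067/77725122 ≈ -0.049560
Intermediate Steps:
j(Y, w) = 11/31 + 9/Y (j(Y, w) = -11*(-1/31) + 9/Y = 11/31 + 9/Y)
g/(-2538) + j(-51, -22)/2092 = 126/(-2538) + (11/31 + 9/(-51))/2092 = 126*(-1/2538) + (11/31 + 9*(-1/51))*(1/2092) = -7/141 + (11/31 - 3/17)*(1/2092) = -7/141 + (94/527)*(1/2092) = -7/141 + 47/551242 = -3852067/77725122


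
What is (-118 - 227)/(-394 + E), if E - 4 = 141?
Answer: 115/83 ≈ 1.3855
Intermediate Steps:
E = 145 (E = 4 + 141 = 145)
(-118 - 227)/(-394 + E) = (-118 - 227)/(-394 + 145) = -345/(-249) = -345*(-1/249) = 115/83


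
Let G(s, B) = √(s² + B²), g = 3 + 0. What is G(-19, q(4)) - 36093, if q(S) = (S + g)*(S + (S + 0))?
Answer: -36093 + √3497 ≈ -36034.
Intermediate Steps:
g = 3
q(S) = 2*S*(3 + S) (q(S) = (S + 3)*(S + (S + 0)) = (3 + S)*(S + S) = (3 + S)*(2*S) = 2*S*(3 + S))
G(s, B) = √(B² + s²)
G(-19, q(4)) - 36093 = √((2*4*(3 + 4))² + (-19)²) - 36093 = √((2*4*7)² + 361) - 36093 = √(56² + 361) - 36093 = √(3136 + 361) - 36093 = √3497 - 36093 = -36093 + √3497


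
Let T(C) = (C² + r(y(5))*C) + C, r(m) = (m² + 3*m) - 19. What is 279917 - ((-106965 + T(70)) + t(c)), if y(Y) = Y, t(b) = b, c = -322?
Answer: 380764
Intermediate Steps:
r(m) = -19 + m² + 3*m
T(C) = C² + 22*C (T(C) = (C² + (-19 + 5² + 3*5)*C) + C = (C² + (-19 + 25 + 15)*C) + C = (C² + 21*C) + C = C² + 22*C)
279917 - ((-106965 + T(70)) + t(c)) = 279917 - ((-106965 + 70*(22 + 70)) - 322) = 279917 - ((-106965 + 70*92) - 322) = 279917 - ((-106965 + 6440) - 322) = 279917 - (-100525 - 322) = 279917 - 1*(-100847) = 279917 + 100847 = 380764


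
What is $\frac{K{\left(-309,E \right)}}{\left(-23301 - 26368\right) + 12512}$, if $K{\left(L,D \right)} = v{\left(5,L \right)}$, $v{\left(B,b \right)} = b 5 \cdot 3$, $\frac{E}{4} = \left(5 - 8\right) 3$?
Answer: $\frac{4635}{37157} \approx 0.12474$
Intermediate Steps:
$E = -36$ ($E = 4 \left(5 - 8\right) 3 = 4 \left(\left(-3\right) 3\right) = 4 \left(-9\right) = -36$)
$v{\left(B,b \right)} = 15 b$ ($v{\left(B,b \right)} = 5 b 3 = 15 b$)
$K{\left(L,D \right)} = 15 L$
$\frac{K{\left(-309,E \right)}}{\left(-23301 - 26368\right) + 12512} = \frac{15 \left(-309\right)}{\left(-23301 - 26368\right) + 12512} = - \frac{4635}{-49669 + 12512} = - \frac{4635}{-37157} = \left(-4635\right) \left(- \frac{1}{37157}\right) = \frac{4635}{37157}$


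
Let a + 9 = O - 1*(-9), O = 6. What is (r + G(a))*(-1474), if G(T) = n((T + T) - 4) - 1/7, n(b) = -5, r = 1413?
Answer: -14526270/7 ≈ -2.0752e+6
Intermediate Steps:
a = 6 (a = -9 + (6 - 1*(-9)) = -9 + (6 + 9) = -9 + 15 = 6)
G(T) = -36/7 (G(T) = -5 - 1/7 = -5 - 1*⅐ = -5 - ⅐ = -36/7)
(r + G(a))*(-1474) = (1413 - 36/7)*(-1474) = (9855/7)*(-1474) = -14526270/7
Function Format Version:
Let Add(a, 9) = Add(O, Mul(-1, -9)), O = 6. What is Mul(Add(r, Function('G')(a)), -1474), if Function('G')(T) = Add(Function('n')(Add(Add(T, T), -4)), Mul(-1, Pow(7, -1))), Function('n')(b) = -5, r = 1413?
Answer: Rational(-14526270, 7) ≈ -2.0752e+6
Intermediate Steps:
a = 6 (a = Add(-9, Add(6, Mul(-1, -9))) = Add(-9, Add(6, 9)) = Add(-9, 15) = 6)
Function('G')(T) = Rational(-36, 7) (Function('G')(T) = Add(-5, Mul(-1, Pow(7, -1))) = Add(-5, Mul(-1, Rational(1, 7))) = Add(-5, Rational(-1, 7)) = Rational(-36, 7))
Mul(Add(r, Function('G')(a)), -1474) = Mul(Add(1413, Rational(-36, 7)), -1474) = Mul(Rational(9855, 7), -1474) = Rational(-14526270, 7)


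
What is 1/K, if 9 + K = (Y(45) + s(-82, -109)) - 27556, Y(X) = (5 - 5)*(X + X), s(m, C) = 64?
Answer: -1/27501 ≈ -3.6362e-5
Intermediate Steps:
Y(X) = 0 (Y(X) = 0*(2*X) = 0)
K = -27501 (K = -9 + ((0 + 64) - 27556) = -9 + (64 - 27556) = -9 - 27492 = -27501)
1/K = 1/(-27501) = -1/27501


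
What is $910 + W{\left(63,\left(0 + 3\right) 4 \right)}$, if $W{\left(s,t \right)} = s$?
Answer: $973$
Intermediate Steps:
$910 + W{\left(63,\left(0 + 3\right) 4 \right)} = 910 + 63 = 973$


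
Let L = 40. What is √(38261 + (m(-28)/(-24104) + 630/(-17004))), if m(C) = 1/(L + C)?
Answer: √401713422727501518114/102466104 ≈ 195.60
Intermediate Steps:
m(C) = 1/(40 + C)
√(38261 + (m(-28)/(-24104) + 630/(-17004))) = √(38261 + (1/((40 - 28)*(-24104)) + 630/(-17004))) = √(38261 + (-1/24104/12 + 630*(-1/17004))) = √(38261 + ((1/12)*(-1/24104) - 105/2834)) = √(38261 + (-1/289248 - 105/2834)) = √(38261 - 15186937/409864416) = √(15681807233639/409864416) = √401713422727501518114/102466104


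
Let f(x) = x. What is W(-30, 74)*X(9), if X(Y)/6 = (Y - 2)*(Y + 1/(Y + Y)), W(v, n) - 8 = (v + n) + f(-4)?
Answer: 18256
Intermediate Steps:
W(v, n) = 4 + n + v (W(v, n) = 8 + ((v + n) - 4) = 8 + ((n + v) - 4) = 8 + (-4 + n + v) = 4 + n + v)
X(Y) = 6*(-2 + Y)*(Y + 1/(2*Y)) (X(Y) = 6*((Y - 2)*(Y + 1/(Y + Y))) = 6*((-2 + Y)*(Y + 1/(2*Y))) = 6*(-2 + Y)*(Y + 1/(2*Y)))
W(-30, 74)*X(9) = (4 + 74 - 30)*(3 - 12*9 - 6/9 + 6*9²) = 48*(3 - 108 - 6*⅑ + 6*81) = 48*(3 - 108 - ⅔ + 486) = 48*(1141/3) = 18256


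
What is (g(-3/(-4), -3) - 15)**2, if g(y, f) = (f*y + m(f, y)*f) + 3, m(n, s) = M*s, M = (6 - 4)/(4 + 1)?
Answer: 91809/400 ≈ 229.52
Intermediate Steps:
M = 2/5 ≈ 0.40000
m(n, s) = 2*s/5
g(y, f) = 3 + 7*f*y/5 (g(y, f) = (f*y + (2*y/5)*f) + 3 = (f*y + 2*f*y/5) + 3 = 7*f*y/5 + 3 = 3 + 7*f*y/5)
(g(-3/(-4), -3) - 15)**2 = ((3 + (7/5)*(-3)*(-3/(-4))) - 15)**2 = ((3 + (7/5)*(-3)*(-3*(-1/4))) - 15)**2 = ((3 + (7/5)*(-3)*(3/4)) - 15)**2 = ((3 - 63/20) - 15)**2 = (-3/20 - 15)**2 = (-303/20)**2 = 91809/400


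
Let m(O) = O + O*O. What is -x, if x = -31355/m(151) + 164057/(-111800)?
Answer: 454432829/160377100 ≈ 2.8335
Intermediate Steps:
m(O) = O + O²
x = -454432829/160377100 (x = -31355*1/(151*(1 + 151)) + 164057/(-111800) = -31355/(151*152) + 164057*(-1/111800) = -31355/22952 - 164057/111800 = -454432829/160377100 ≈ -2.8335)
-x = -1*(-454432829/160377100) = 454432829/160377100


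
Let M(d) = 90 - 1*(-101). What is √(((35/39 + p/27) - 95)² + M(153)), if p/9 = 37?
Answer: 2*√290562/13 ≈ 82.929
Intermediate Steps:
p = 333 (p = 9*37 = 333)
M(d) = 191 (M(d) = 90 + 101 = 191)
√(((35/39 + p/27) - 95)² + M(153)) = √(((35/39 + 333/27) - 95)² + 191) = √(((35*(1/39) + 333*(1/27)) - 95)² + 191) = √(((35/39 + 37/3) - 95)² + 191) = √((172/13 - 95)² + 191) = √((-1063/13)² + 191) = √(1129969/169 + 191) = √(1162248/169) = 2*√290562/13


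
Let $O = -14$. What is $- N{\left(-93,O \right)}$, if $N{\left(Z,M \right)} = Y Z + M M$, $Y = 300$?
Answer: $27704$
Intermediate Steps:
$N{\left(Z,M \right)} = M^{2} + 300 Z$ ($N{\left(Z,M \right)} = 300 Z + M M = 300 Z + M^{2} = M^{2} + 300 Z$)
$- N{\left(-93,O \right)} = - (\left(-14\right)^{2} + 300 \left(-93\right)) = - (196 - 27900) = \left(-1\right) \left(-27704\right) = 27704$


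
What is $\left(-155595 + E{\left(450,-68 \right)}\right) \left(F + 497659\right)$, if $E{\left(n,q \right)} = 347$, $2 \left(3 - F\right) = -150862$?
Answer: $-88971542064$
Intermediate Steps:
$F = 75434$ ($F = 3 - -75431 = 3 + 75431 = 75434$)
$\left(-155595 + E{\left(450,-68 \right)}\right) \left(F + 497659\right) = \left(-155595 + 347\right) \left(75434 + 497659\right) = \left(-155248\right) 573093 = -88971542064$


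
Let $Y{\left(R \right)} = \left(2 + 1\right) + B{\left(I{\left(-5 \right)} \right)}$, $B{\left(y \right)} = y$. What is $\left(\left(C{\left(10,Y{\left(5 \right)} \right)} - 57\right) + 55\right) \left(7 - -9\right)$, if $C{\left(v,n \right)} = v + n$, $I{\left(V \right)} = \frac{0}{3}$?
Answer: $176$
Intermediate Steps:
$I{\left(V \right)} = 0$ ($I{\left(V \right)} = 0 \cdot \frac{1}{3} = 0$)
$Y{\left(R \right)} = 3$ ($Y{\left(R \right)} = \left(2 + 1\right) + 0 = 3 + 0 = 3$)
$C{\left(v,n \right)} = n + v$
$\left(\left(C{\left(10,Y{\left(5 \right)} \right)} - 57\right) + 55\right) \left(7 - -9\right) = \left(\left(\left(3 + 10\right) - 57\right) + 55\right) \left(7 - -9\right) = \left(\left(13 - 57\right) + 55\right) \left(7 + 9\right) = \left(-44 + 55\right) 16 = 11 \cdot 16 = 176$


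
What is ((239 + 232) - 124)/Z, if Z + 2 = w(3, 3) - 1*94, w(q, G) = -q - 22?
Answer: -347/121 ≈ -2.8678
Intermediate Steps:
w(q, G) = -22 - q
Z = -121 (Z = -2 + ((-22 - 1*3) - 1*94) = -2 + ((-22 - 3) - 94) = -2 + (-25 - 94) = -2 - 119 = -121)
((239 + 232) - 124)/Z = ((239 + 232) - 124)/(-121) = (471 - 124)*(-1/121) = 347*(-1/121) = -347/121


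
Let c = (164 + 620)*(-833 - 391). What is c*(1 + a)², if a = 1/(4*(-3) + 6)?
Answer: -666400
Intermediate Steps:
c = -959616 (c = 784*(-1224) = -959616)
a = -⅙ (a = 1/(-12 + 6) = 1/(-6) = -⅙ ≈ -0.16667)
c*(1 + a)² = -959616*(1 - ⅙)² = -959616*(⅚)² = -959616*25/36 = -666400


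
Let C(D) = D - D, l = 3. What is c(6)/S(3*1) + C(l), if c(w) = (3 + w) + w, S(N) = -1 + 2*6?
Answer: 15/11 ≈ 1.3636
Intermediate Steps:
S(N) = 11 (S(N) = -1 + 12 = 11)
C(D) = 0
c(w) = 3 + 2*w
c(6)/S(3*1) + C(l) = (3 + 2*6)/11 + 0 = (3 + 12)/11 + 0 = (1/11)*15 + 0 = 15/11 + 0 = 15/11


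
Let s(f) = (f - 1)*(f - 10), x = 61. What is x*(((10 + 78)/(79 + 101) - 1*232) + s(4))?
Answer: -684908/45 ≈ -15220.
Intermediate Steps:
s(f) = (-1 + f)*(-10 + f)
x*(((10 + 78)/(79 + 101) - 1*232) + s(4)) = 61*(((10 + 78)/(79 + 101) - 1*232) + (10 + 4² - 11*4)) = 61*((88/180 - 232) + (10 + 16 - 44)) = 61*((88*(1/180) - 232) - 18) = 61*((22/45 - 232) - 18) = 61*(-10418/45 - 18) = 61*(-11228/45) = -684908/45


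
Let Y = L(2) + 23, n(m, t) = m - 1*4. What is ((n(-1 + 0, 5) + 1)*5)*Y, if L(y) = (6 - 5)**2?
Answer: -480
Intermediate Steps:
L(y) = 1 (L(y) = 1**2 = 1)
n(m, t) = -4 + m (n(m, t) = m - 4 = -4 + m)
Y = 24 (Y = 1 + 23 = 24)
((n(-1 + 0, 5) + 1)*5)*Y = (((-4 + (-1 + 0)) + 1)*5)*24 = (((-4 - 1) + 1)*5)*24 = ((-5 + 1)*5)*24 = -4*5*24 = -20*24 = -480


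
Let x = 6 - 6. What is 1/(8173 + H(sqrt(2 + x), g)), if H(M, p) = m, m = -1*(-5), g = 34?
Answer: 1/8178 ≈ 0.00012228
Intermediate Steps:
x = 0
m = 5
H(M, p) = 5
1/(8173 + H(sqrt(2 + x), g)) = 1/(8173 + 5) = 1/8178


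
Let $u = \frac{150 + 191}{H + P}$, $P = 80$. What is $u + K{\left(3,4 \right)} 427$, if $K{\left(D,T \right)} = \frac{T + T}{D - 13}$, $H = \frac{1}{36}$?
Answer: $- \frac{4859368}{14405} \approx -337.34$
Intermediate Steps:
$H = \frac{1}{36} \approx 0.027778$
$K{\left(D,T \right)} = \frac{2 T}{-13 + D}$
$u = \frac{12276}{2881}$ ($u = \frac{150 + 191}{\frac{1}{36} + 80} = \frac{341}{\frac{2881}{36}} = 341 \cdot \frac{36}{2881} = \frac{12276}{2881} \approx 4.261$)
$u + K{\left(3,4 \right)} 427 = \frac{12276}{2881} + 2 \cdot 4 \frac{1}{-13 + 3} \cdot 427 = \frac{12276}{2881} + 2 \cdot 4 \frac{1}{-10} \cdot 427 = \frac{12276}{2881} + 2 \cdot 4 \left(- \frac{1}{10}\right) 427 = \frac{12276}{2881} - \frac{1708}{5} = - \frac{4859368}{14405}$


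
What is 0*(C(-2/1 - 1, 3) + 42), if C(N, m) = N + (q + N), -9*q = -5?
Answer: 0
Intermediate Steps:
q = 5/9 (q = -⅑*(-5) = 5/9 ≈ 0.55556)
C(N, m) = 5/9 + 2*N (C(N, m) = N + (5/9 + N) = 5/9 + 2*N)
0*(C(-2/1 - 1, 3) + 42) = 0*((5/9 + 2*(-2/1 - 1)) + 42) = 0*((5/9 + 2*(-2*1 - 1)) + 42) = 0*((5/9 + 2*(-2 - 1)) + 42) = 0*((5/9 + 2*(-3)) + 42) = 0*((5/9 - 6) + 42) = 0*(-49/9 + 42) = 0*(329/9) = 0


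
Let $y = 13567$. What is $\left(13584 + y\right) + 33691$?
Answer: $60842$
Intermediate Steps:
$\left(13584 + y\right) + 33691 = \left(13584 + 13567\right) + 33691 = 27151 + 33691 = 60842$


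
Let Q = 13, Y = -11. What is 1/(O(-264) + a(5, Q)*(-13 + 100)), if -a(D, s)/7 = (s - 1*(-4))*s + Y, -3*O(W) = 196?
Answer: -3/383866 ≈ -7.8152e-6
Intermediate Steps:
O(W) = -196/3 (O(W) = -1/3*196 = -196/3)
a(D, s) = 77 - 7*s*(4 + s) (a(D, s) = -7*((s - 1*(-4))*s - 11) = -7*((s + 4)*s - 11) = -7*((4 + s)*s - 11) = -7*(s*(4 + s) - 11) = -7*(-11 + s*(4 + s)) = 77 - 7*s*(4 + s))
1/(O(-264) + a(5, Q)*(-13 + 100)) = 1/(-196/3 + (77 - 28*13 - 7*13**2)*(-13 + 100)) = 1/(-196/3 + (77 - 364 - 7*169)*87) = 1/(-196/3 + (77 - 364 - 1183)*87) = 1/(-196/3 - 1470*87) = 1/(-196/3 - 127890) = 1/(-383866/3) = -3/383866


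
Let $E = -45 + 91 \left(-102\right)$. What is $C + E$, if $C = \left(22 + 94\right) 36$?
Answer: $-5151$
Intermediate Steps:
$E = -9327$ ($E = -45 - 9282 = -9327$)
$C = 4176$ ($C = 116 \cdot 36 = 4176$)
$C + E = 4176 - 9327 = -5151$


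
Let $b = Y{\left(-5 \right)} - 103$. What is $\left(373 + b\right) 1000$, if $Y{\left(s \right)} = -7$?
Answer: $263000$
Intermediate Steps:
$b = -110$ ($b = -7 - 103 = -110$)
$\left(373 + b\right) 1000 = \left(373 - 110\right) 1000 = 263 \cdot 1000 = 263000$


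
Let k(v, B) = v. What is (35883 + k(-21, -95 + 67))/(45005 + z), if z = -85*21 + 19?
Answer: 11954/14413 ≈ 0.82939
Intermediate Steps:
z = -1766 (z = -1785 + 19 = -1766)
(35883 + k(-21, -95 + 67))/(45005 + z) = (35883 - 21)/(45005 - 1766) = 35862/43239 = 35862*(1/43239) = 11954/14413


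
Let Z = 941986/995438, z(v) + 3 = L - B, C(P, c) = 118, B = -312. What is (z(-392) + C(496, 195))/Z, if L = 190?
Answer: 307092623/470993 ≈ 652.01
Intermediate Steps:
z(v) = 499 (z(v) = -3 + (190 - 1*(-312)) = -3 + (190 + 312) = -3 + 502 = 499)
Z = 470993/497719 (Z = 941986*(1/995438) = 470993/497719 ≈ 0.94630)
(z(-392) + C(496, 195))/Z = (499 + 118)/(470993/497719) = 617*(497719/470993) = 307092623/470993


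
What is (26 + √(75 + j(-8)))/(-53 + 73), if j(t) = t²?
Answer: 13/10 + √139/20 ≈ 1.8895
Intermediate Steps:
(26 + √(75 + j(-8)))/(-53 + 73) = (26 + √(75 + (-8)²))/(-53 + 73) = (26 + √(75 + 64))/20 = (26 + √139)/20 = 13/10 + √139/20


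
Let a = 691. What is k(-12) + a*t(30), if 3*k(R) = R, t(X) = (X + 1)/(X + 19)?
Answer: 21225/49 ≈ 433.16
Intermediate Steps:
t(X) = (1 + X)/(19 + X)
k(R) = R/3
k(-12) + a*t(30) = (⅓)*(-12) + 691*((1 + 30)/(19 + 30)) = -4 + 691*(31/49) = -4 + 21421/49 = 21225/49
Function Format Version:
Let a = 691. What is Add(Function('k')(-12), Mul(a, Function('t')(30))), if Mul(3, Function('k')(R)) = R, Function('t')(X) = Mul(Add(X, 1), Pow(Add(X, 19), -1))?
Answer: Rational(21225, 49) ≈ 433.16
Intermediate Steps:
Function('t')(X) = Mul(Pow(Add(19, X), -1), Add(1, X)) (Function('t')(X) = Mul(Add(1, X), Pow(Add(19, X), -1)) = Mul(Pow(Add(19, X), -1), Add(1, X)))
Function('k')(R) = Mul(Rational(1, 3), R)
Add(Function('k')(-12), Mul(a, Function('t')(30))) = Add(Mul(Rational(1, 3), -12), Mul(691, Mul(Pow(Add(19, 30), -1), Add(1, 30)))) = Add(-4, Mul(691, Mul(Pow(49, -1), 31))) = Add(-4, Mul(691, Mul(Rational(1, 49), 31))) = Add(-4, Mul(691, Rational(31, 49))) = Add(-4, Rational(21421, 49)) = Rational(21225, 49)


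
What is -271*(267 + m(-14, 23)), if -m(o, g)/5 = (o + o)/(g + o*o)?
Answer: -15884123/219 ≈ -72530.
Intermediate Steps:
m(o, g) = -10*o/(g + o**2) (m(o, g) = -5*(o + o)/(g + o*o) = -5*2*o/(g + o**2) = -10*o/(g + o**2))
-271*(267 + m(-14, 23)) = -271*(267 - 10*(-14)/(23 + (-14)**2)) = -271*(267 - 10*(-14)/(23 + 196)) = -271*(267 - 10*(-14)/219) = -271*(267 - 10*(-14)*1/219) = -271*(267 + 140/219) = -271*58613/219 = -15884123/219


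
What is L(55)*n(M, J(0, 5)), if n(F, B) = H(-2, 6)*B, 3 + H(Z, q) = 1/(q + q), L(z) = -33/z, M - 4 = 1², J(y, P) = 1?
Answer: 7/4 ≈ 1.7500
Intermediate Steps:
M = 5 (M = 4 + 1² = 4 + 1 = 5)
H(Z, q) = -3 + 1/(2*q) (H(Z, q) = -3 + 1/(q + q) = -3 + 1/(2*q))
n(F, B) = -35*B/12 (n(F, B) = (-3 + (½)/6)*B = (-3 + (½)*(⅙))*B = (-3 + 1/12)*B = -35*B/12)
L(55)*n(M, J(0, 5)) = (-33/55)*(-35/12*1) = -33*1/55*(-35/12) = -⅗*(-35/12) = 7/4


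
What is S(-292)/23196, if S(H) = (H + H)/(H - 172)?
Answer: 73/1345368 ≈ 5.4260e-5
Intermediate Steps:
S(H) = 2*H/(-172 + H) (S(H) = (2*H)/(-172 + H) = 2*H/(-172 + H))
S(-292)/23196 = (2*(-292)/(-172 - 292))/23196 = (2*(-292)/(-464))*(1/23196) = (2*(-292)*(-1/464))*(1/23196) = (73/58)*(1/23196) = 73/1345368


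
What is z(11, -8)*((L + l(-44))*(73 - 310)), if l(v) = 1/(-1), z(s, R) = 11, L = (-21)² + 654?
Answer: -2852058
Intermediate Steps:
L = 1095 (L = 441 + 654 = 1095)
l(v) = -1
z(11, -8)*((L + l(-44))*(73 - 310)) = 11*((1095 - 1)*(73 - 310)) = 11*(1094*(-237)) = 11*(-259278) = -2852058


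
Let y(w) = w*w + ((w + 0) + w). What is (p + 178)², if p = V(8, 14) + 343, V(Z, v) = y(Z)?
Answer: 361201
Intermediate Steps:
y(w) = w² + 2*w (y(w) = w² + (w + w) = w² + 2*w)
V(Z, v) = Z*(2 + Z)
p = 423 (p = 8*(2 + 8) + 343 = 8*10 + 343 = 80 + 343 = 423)
(p + 178)² = (423 + 178)² = 601² = 361201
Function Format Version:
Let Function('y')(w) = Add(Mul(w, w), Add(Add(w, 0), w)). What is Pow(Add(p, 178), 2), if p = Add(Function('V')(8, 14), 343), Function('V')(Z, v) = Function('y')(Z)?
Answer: 361201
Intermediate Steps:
Function('y')(w) = Add(Pow(w, 2), Mul(2, w)) (Function('y')(w) = Add(Pow(w, 2), Add(w, w)) = Add(Pow(w, 2), Mul(2, w)))
Function('V')(Z, v) = Mul(Z, Add(2, Z))
p = 423 (p = Add(Mul(8, Add(2, 8)), 343) = Add(Mul(8, 10), 343) = Add(80, 343) = 423)
Pow(Add(p, 178), 2) = Pow(Add(423, 178), 2) = Pow(601, 2) = 361201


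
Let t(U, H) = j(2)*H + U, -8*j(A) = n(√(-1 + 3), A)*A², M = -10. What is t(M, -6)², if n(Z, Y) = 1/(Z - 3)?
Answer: 6259/49 + 474*√2/49 ≈ 141.42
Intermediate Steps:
n(Z, Y) = 1/(-3 + Z)
j(A) = -A²/(8*(-3 + √2)) (j(A) = -A²/(8*(-3 + √(-1 + 3))) = -A²/(8*(-3 + √2)))
t(U, H) = U + H*(3/14 + √2/14) (t(U, H) = ((3/56)*2² + (1/56)*√2*2²)*H + U = ((3/56)*4 + (1/56)*√2*4)*H + U = (3/14 + √2/14)*H + U = H*(3/14 + √2/14) + U = U + H*(3/14 + √2/14))
t(M, -6)² = (-10 + (3/14)*(-6) + (1/14)*(-6)*√2)² = (-10 - 9/7 - 3*√2/7)² = (-79/7 - 3*√2/7)²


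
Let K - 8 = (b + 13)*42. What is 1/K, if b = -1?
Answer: 1/512 ≈ 0.0019531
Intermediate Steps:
K = 512 (K = 8 + (-1 + 13)*42 = 8 + 12*42 = 8 + 504 = 512)
1/K = 1/512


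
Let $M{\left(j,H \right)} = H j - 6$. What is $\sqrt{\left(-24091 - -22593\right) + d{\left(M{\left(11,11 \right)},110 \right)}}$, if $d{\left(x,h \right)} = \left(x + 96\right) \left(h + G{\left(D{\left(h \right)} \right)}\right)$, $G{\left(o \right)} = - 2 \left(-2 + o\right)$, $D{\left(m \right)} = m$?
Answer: $2 i \sqrt{5966} \approx 154.48 i$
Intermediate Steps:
$M{\left(j,H \right)} = -6 + H j$
$G{\left(o \right)} = 4 - 2 o$
$d{\left(x,h \right)} = \left(4 - h\right) \left(96 + x\right)$ ($d{\left(x,h \right)} = \left(x + 96\right) \left(h - \left(-4 + 2 h\right)\right) = \left(96 + x\right) \left(4 - h\right) = \left(4 - h\right) \left(96 + x\right)$)
$\sqrt{\left(-24091 - -22593\right) + d{\left(M{\left(11,11 \right)},110 \right)}} = \sqrt{\left(-24091 - -22593\right) + \left(384 - 10560 + 4 \left(-6 + 11 \cdot 11\right) - 110 \left(-6 + 11 \cdot 11\right)\right)} = \sqrt{\left(-24091 + 22593\right) + \left(384 - 10560 + 4 \left(-6 + 121\right) - 110 \left(-6 + 121\right)\right)} = \sqrt{-1498 + \left(384 - 10560 + 4 \cdot 115 - 110 \cdot 115\right)} = \sqrt{-1498 + \left(384 - 10560 + 460 - 12650\right)} = \sqrt{-1498 - 22366} = \sqrt{-23864} = 2 i \sqrt{5966}$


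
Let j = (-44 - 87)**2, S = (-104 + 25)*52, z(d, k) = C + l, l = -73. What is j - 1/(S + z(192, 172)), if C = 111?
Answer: 69845271/4070 ≈ 17161.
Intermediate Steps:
z(d, k) = 38 (z(d, k) = 111 - 73 = 38)
S = -4108 (S = -79*52 = -4108)
j = 17161 (j = (-131)**2 = 17161)
j - 1/(S + z(192, 172)) = 17161 - 1/(-4108 + 38) = 17161 - 1/(-4070) = 17161 - 1*(-1/4070) = 17161 + 1/4070 = 69845271/4070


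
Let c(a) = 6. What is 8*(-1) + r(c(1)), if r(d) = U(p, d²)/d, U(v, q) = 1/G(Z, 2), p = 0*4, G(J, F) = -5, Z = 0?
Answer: -241/30 ≈ -8.0333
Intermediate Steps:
p = 0
U(v, q) = -⅕ (U(v, q) = 1/(-5) = -⅕)
r(d) = -1/(5*d)
8*(-1) + r(c(1)) = 8*(-1) - ⅕/6 = -8 - ⅕*⅙ = -8 - 1/30 = -241/30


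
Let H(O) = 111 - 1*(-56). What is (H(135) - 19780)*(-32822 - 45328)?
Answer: 1532755950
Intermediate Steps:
H(O) = 167 (H(O) = 111 + 56 = 167)
(H(135) - 19780)*(-32822 - 45328) = (167 - 19780)*(-32822 - 45328) = -19613*(-78150) = 1532755950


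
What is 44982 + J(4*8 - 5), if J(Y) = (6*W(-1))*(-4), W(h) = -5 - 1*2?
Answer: 45150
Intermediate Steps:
W(h) = -7 (W(h) = -5 - 2 = -7)
J(Y) = 168 (J(Y) = (6*(-7))*(-4) = -42*(-4) = 168)
44982 + J(4*8 - 5) = 44982 + 168 = 45150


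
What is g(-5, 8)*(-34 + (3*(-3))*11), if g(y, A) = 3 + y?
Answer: 266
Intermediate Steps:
g(-5, 8)*(-34 + (3*(-3))*11) = (3 - 5)*(-34 + (3*(-3))*11) = -2*(-34 - 9*11) = -2*(-34 - 99) = -2*(-133) = 266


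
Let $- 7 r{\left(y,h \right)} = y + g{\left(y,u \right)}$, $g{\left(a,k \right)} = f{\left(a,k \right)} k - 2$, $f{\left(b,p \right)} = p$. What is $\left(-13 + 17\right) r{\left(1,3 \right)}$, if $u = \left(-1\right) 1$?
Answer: $0$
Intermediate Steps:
$u = -1$
$g{\left(a,k \right)} = -2 + k^{2}$ ($g{\left(a,k \right)} = k k - 2 = k^{2} - 2 = -2 + k^{2}$)
$r{\left(y,h \right)} = \frac{1}{7} - \frac{y}{7}$ ($r{\left(y,h \right)} = - \frac{y - \left(2 - \left(-1\right)^{2}\right)}{7} = - \frac{y + \left(-2 + 1\right)}{7} = - \frac{y - 1}{7} = - \frac{-1 + y}{7} = \frac{1}{7} - \frac{y}{7}$)
$\left(-13 + 17\right) r{\left(1,3 \right)} = \left(-13 + 17\right) \left(\frac{1}{7} - \frac{1}{7}\right) = 4 \left(\frac{1}{7} - \frac{1}{7}\right) = 4 \cdot 0 = 0$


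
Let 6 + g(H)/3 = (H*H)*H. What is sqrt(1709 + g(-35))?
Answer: I*sqrt(126934) ≈ 356.28*I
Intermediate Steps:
g(H) = -18 + 3*H**3 (g(H) = -18 + 3*((H*H)*H) = -18 + 3*(H**2*H) = -18 + 3*H**3)
sqrt(1709 + g(-35)) = sqrt(1709 + (-18 + 3*(-35)**3)) = sqrt(1709 + (-18 + 3*(-42875))) = sqrt(1709 + (-18 - 128625)) = sqrt(1709 - 128643) = sqrt(-126934) = I*sqrt(126934)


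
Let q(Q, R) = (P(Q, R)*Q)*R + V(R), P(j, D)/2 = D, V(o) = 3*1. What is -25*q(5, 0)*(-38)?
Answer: 2850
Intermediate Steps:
V(o) = 3
P(j, D) = 2*D
q(Q, R) = 3 + 2*Q*R² (q(Q, R) = ((2*R)*Q)*R + 3 = (2*Q*R)*R + 3 = 2*Q*R² + 3 = 3 + 2*Q*R²)
-25*q(5, 0)*(-38) = -25*(3 + 2*5*0²)*(-38) = -25*(3 + 2*5*0)*(-38) = -25*(3 + 0)*(-38) = -25*3*(-38) = -75*(-38) = 2850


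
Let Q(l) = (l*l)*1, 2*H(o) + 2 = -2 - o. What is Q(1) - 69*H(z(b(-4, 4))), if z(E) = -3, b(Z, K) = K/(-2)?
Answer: 71/2 ≈ 35.500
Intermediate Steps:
b(Z, K) = -K/2
H(o) = -2 - o/2 (H(o) = -1 + (-2 - o)/2 = -1 + (-1 - o/2) = -2 - o/2)
Q(l) = l² (Q(l) = l²*1 = l²)
Q(1) - 69*H(z(b(-4, 4))) = 1² - 69*(-2 - ½*(-3)) = 1 - 69*(-2 + 3/2) = 1 - 69*(-½) = 1 + 69/2 = 71/2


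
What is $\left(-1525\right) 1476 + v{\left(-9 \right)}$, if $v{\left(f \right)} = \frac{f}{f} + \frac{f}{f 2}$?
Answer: $- \frac{4501797}{2} \approx -2.2509 \cdot 10^{6}$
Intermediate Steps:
$v{\left(f \right)} = \frac{3}{2}$ ($v{\left(f \right)} = 1 + \frac{f}{2 f} = 1 + f \frac{1}{2 f} = 1 + \frac{1}{2} = \frac{3}{2}$)
$\left(-1525\right) 1476 + v{\left(-9 \right)} = \left(-1525\right) 1476 + \frac{3}{2} = -2250900 + \frac{3}{2} = - \frac{4501797}{2}$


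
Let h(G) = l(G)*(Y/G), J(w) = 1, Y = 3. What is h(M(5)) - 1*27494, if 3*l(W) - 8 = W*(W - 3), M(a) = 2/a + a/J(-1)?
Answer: -3711166/135 ≈ -27490.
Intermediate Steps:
M(a) = a + 2/a (M(a) = 2/a + a/1 = 2/a + a*1 = 2/a + a = a + 2/a)
l(W) = 8/3 + W*(-3 + W)/3 (l(W) = 8/3 + (W*(W - 3))/3 = 8/3 + (W*(-3 + W))/3 = 8/3 + W*(-3 + W)/3)
h(G) = 3*(8/3 - G + G²/3)/G (h(G) = (8/3 - G + G²/3)*(3/G) = 3*(8/3 - G + G²/3)/G)
h(M(5)) - 1*27494 = (-3 + (5 + 2/5) + 8/(5 + 2/5)) - 1*27494 = (-3 + (5 + 2*(⅕)) + 8/(5 + 2*(⅕))) - 27494 = (-3 + (5 + ⅖) + 8/(5 + ⅖)) - 27494 = (-3 + 27/5 + 8/(27/5)) - 27494 = (-3 + 27/5 + 8*(5/27)) - 27494 = (-3 + 27/5 + 40/27) - 27494 = 524/135 - 27494 = -3711166/135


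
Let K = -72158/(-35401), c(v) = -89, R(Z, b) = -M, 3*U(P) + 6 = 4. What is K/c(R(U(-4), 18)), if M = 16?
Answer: -72158/3150689 ≈ -0.022902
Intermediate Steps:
U(P) = -⅔ (U(P) = -2 + (⅓)*4 = -2 + 4/3 = -⅔)
R(Z, b) = -16 (R(Z, b) = -1*16 = -16)
K = 72158/35401 (K = -72158*(-1/35401) = 72158/35401 ≈ 2.0383)
K/c(R(U(-4), 18)) = (72158/35401)/(-89) = (72158/35401)*(-1/89) = -72158/3150689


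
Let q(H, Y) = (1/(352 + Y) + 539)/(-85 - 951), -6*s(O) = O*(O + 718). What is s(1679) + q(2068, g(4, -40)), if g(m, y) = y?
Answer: -216811426105/323232 ≈ -6.7076e+5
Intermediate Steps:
s(O) = -O*(718 + O)/6 (s(O) = -O*(O + 718)/6 = -O*(718 + O)/6)
q(H, Y) = -77/148 - 1/(1036*(352 + Y)) (q(H, Y) = (539 + 1/(352 + Y))/(-1036) = (539 + 1/(352 + Y))*(-1/1036) = -77/148 - 1/(1036*(352 + Y)))
s(1679) + q(2068, g(4, -40)) = -⅙*1679*(718 + 1679) + (-189729 - 539*(-40))/(1036*(352 - 40)) = -⅙*1679*2397 + (1/1036)*(-189729 + 21560)/312 = -1341521/2 + (1/1036)*(1/312)*(-168169) = -1341521/2 - 168169/323232 = -216811426105/323232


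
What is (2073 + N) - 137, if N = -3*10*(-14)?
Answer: 2356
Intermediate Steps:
N = 420 (N = -30*(-14) = 420)
(2073 + N) - 137 = (2073 + 420) - 137 = 2493 - 137 = 2356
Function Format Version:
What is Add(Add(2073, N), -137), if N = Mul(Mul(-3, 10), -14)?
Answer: 2356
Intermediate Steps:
N = 420 (N = Mul(-30, -14) = 420)
Add(Add(2073, N), -137) = Add(Add(2073, 420), -137) = Add(2493, -137) = 2356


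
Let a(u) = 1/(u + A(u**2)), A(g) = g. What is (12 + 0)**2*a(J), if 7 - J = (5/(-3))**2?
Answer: 5832/893 ≈ 6.5308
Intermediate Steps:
J = 38/9 (J = 7 - (5/(-3))**2 = 7 - (5*(-1/3))**2 = 7 - (-5/3)**2 = 7 - 1*25/9 = 7 - 25/9 = 38/9 ≈ 4.2222)
a(u) = 1/(u + u**2)
(12 + 0)**2*a(J) = (12 + 0)**2*(1/((38/9)*(1 + 38/9))) = 12**2*(9/(38*(47/9))) = 144*((9/38)*(9/47)) = 144*(81/1786) = 5832/893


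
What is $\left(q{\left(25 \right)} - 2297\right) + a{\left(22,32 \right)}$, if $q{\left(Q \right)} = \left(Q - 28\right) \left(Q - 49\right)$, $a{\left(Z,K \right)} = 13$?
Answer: $-2212$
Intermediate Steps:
$q{\left(Q \right)} = \left(-49 + Q\right) \left(-28 + Q\right)$ ($q{\left(Q \right)} = \left(Q - 28\right) \left(-49 + Q\right) = \left(-28 + Q\right) \left(-49 + Q\right) = \left(-49 + Q\right) \left(-28 + Q\right)$)
$\left(q{\left(25 \right)} - 2297\right) + a{\left(22,32 \right)} = \left(\left(1372 + 25^{2} - 1925\right) - 2297\right) + 13 = \left(\left(1372 + 625 - 1925\right) - 2297\right) + 13 = \left(72 - 2297\right) + 13 = -2225 + 13 = -2212$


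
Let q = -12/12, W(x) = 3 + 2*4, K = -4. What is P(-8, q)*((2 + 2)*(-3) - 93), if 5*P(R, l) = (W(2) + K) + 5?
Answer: -252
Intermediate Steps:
W(x) = 11 (W(x) = 3 + 8 = 11)
q = -1 (q = -12*1/12 = -1)
P(R, l) = 12/5 (P(R, l) = ((11 - 4) + 5)/5 = (7 + 5)/5 = (1/5)*12 = 12/5)
P(-8, q)*((2 + 2)*(-3) - 93) = 12*((2 + 2)*(-3) - 93)/5 = 12*(4*(-3) - 93)/5 = 12*(-12 - 93)/5 = (12/5)*(-105) = -252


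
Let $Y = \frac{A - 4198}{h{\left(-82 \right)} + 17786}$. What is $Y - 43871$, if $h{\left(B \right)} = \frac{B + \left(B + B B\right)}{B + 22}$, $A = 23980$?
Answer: $- \frac{1163209892}{26515} \approx -43870.0$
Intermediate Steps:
$h{\left(B \right)} = \frac{B^{2} + 2 B}{22 + B}$ ($h{\left(B \right)} = \frac{B + \left(B + B^{2}\right)}{22 + B} = \frac{B^{2} + 2 B}{22 + B}$)
$Y = \frac{29673}{26515}$ ($Y = \frac{23980 - 4198}{- \frac{82 \left(2 - 82\right)}{22 - 82} + 17786} = \frac{19782}{\left(-82\right) \frac{1}{-60} \left(-80\right) + 17786} = \frac{19782}{\left(-82\right) \left(- \frac{1}{60}\right) \left(-80\right) + 17786} = \frac{19782}{- \frac{328}{3} + 17786} = \frac{19782}{\frac{53030}{3}} = 19782 \cdot \frac{3}{53030} = \frac{29673}{26515} \approx 1.1191$)
$Y - 43871 = \frac{29673}{26515} - 43871 = - \frac{1163209892}{26515}$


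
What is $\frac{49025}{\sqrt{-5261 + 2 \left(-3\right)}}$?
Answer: $- \frac{49025 i \sqrt{5267}}{5267} \approx - 675.52 i$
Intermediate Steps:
$\frac{49025}{\sqrt{-5261 + 2 \left(-3\right)}} = \frac{49025}{\sqrt{-5261 - 6}} = \frac{49025}{\sqrt{-5267}} = \frac{49025}{i \sqrt{5267}} = 49025 \left(- \frac{i \sqrt{5267}}{5267}\right) = - \frac{49025 i \sqrt{5267}}{5267}$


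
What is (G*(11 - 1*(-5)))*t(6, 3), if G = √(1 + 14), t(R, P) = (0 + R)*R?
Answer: 576*√15 ≈ 2230.8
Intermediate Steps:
t(R, P) = R² (t(R, P) = R*R = R²)
G = √15 ≈ 3.8730
(G*(11 - 1*(-5)))*t(6, 3) = (√15*(11 - 1*(-5)))*6² = (√15*(11 + 5))*36 = (√15*16)*36 = (16*√15)*36 = 576*√15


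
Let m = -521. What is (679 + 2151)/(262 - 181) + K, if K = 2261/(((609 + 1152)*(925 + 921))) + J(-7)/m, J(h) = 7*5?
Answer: 1594655090677/45729088002 ≈ 34.872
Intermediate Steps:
J(h) = 35
K = -112600229/1693669926 (K = 2261/(((609 + 1152)*(925 + 921))) + 35/(-521) = 2261/((1761*1846)) + 35*(-1/521) = 2261/3250806 - 35/521 = -112600229/1693669926 ≈ -0.066483)
(679 + 2151)/(262 - 181) + K = (679 + 2151)/(262 - 181) - 112600229/1693669926 = 2830/81 - 112600229/1693669926 = 1594655090677/45729088002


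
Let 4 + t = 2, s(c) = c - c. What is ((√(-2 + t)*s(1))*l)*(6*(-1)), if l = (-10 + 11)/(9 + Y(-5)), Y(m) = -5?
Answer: 0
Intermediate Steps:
s(c) = 0
t = -2 (t = -4 + 2 = -2)
l = ¼ (l = (-10 + 11)/(9 - 5) = 1/4 = 1*(¼) = ¼ ≈ 0.25000)
((√(-2 + t)*s(1))*l)*(6*(-1)) = ((√(-2 - 2)*0)*(¼))*(6*(-1)) = ((√(-4)*0)*(¼))*(-6) = (((2*I)*0)*(¼))*(-6) = (0*(¼))*(-6) = 0*(-6) = 0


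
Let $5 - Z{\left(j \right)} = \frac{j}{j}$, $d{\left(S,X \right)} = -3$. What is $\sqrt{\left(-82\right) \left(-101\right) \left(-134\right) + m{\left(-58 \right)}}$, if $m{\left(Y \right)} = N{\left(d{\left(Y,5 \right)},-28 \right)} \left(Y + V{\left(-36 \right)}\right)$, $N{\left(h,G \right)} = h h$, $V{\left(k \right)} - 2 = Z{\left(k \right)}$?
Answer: $4 i \sqrt{69391} \approx 1053.7 i$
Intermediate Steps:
$Z{\left(j \right)} = 4$ ($Z{\left(j \right)} = 5 - \frac{j}{j} = 5 - 1 = 4$)
$V{\left(k \right)} = 6$ ($V{\left(k \right)} = 2 + 4 = 6$)
$N{\left(h,G \right)} = h^{2}$
$m{\left(Y \right)} = 54 + 9 Y$ ($m{\left(Y \right)} = \left(-3\right)^{2} \left(Y + 6\right) = 9 \left(6 + Y\right) = 54 + 9 Y$)
$\sqrt{\left(-82\right) \left(-101\right) \left(-134\right) + m{\left(-58 \right)}} = \sqrt{\left(-82\right) \left(-101\right) \left(-134\right) + \left(54 + 9 \left(-58\right)\right)} = \sqrt{8282 \left(-134\right) + \left(54 - 522\right)} = \sqrt{-1109788 - 468} = \sqrt{-1110256} = 4 i \sqrt{69391}$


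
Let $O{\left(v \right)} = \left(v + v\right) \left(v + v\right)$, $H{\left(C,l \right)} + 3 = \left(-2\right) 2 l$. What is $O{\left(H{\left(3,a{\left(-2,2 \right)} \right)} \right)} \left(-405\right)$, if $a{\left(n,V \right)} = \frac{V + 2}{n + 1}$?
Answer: $-273780$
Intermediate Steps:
$a{\left(n,V \right)} = \frac{2 + V}{1 + n}$
$H{\left(C,l \right)} = -3 - 4 l$ ($H{\left(C,l \right)} = -3 + \left(-2\right) 2 l = -3 - 4 l$)
$O{\left(v \right)} = 4 v^{2}$ ($O{\left(v \right)} = 2 v 2 v = 4 v^{2}$)
$O{\left(H{\left(3,a{\left(-2,2 \right)} \right)} \right)} \left(-405\right) = 4 \left(-3 - 4 \frac{2 + 2}{1 - 2}\right)^{2} \left(-405\right) = 4 \left(-3 - 4 \frac{1}{-1} \cdot 4\right)^{2} \left(-405\right) = 4 \left(-3 - 4 \left(\left(-1\right) 4\right)\right)^{2} \left(-405\right) = 4 \left(-3 - -16\right)^{2} \left(-405\right) = 4 \left(-3 + 16\right)^{2} \left(-405\right) = 4 \cdot 13^{2} \left(-405\right) = 4 \cdot 169 \left(-405\right) = 676 \left(-405\right) = -273780$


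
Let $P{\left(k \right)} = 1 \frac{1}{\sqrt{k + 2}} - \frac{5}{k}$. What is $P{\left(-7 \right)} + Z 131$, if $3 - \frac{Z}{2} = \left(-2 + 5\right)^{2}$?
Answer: $- \frac{10999}{7} - \frac{i \sqrt{5}}{5} \approx -1571.3 - 0.44721 i$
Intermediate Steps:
$P{\left(k \right)} = \frac{1}{\sqrt{2 + k}} - \frac{5}{k}$ ($P{\left(k \right)} = 1 \frac{1}{\sqrt{2 + k}} - \frac{5}{k} = \frac{1}{\sqrt{2 + k}} - \frac{5}{k}$)
$Z = -12$ ($Z = 6 - 2 \left(-2 + 5\right)^{2} = 6 - 2 \cdot 3^{2} = 6 - 18 = -12$)
$P{\left(-7 \right)} + Z 131 = \left(\frac{1}{\sqrt{2 - 7}} - \frac{5}{-7}\right) - 1572 = \left(\frac{1}{\sqrt{-5}} - - \frac{5}{7}\right) - 1572 = \left(- \frac{i \sqrt{5}}{5} + \frac{5}{7}\right) - 1572 = \left(\frac{5}{7} - \frac{i \sqrt{5}}{5}\right) - 1572 = - \frac{10999}{7} - \frac{i \sqrt{5}}{5}$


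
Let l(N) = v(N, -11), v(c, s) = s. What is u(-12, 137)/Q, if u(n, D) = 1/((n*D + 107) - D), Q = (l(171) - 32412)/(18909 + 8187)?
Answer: 4516/9046017 ≈ 0.00049923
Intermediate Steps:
l(N) = -11
Q = -32423/27096 (Q = (-11 - 32412)/(18909 + 8187) = -32423/27096 ≈ -1.1966)
u(n, D) = 1/(107 - D + D*n) (u(n, D) = 1/((D*n + 107) - D) = 1/((107 + D*n) - D) = 1/(107 - D + D*n))
u(-12, 137)/Q = 1/((107 - 1*137 + 137*(-12))*(-32423/27096)) = -27096/32423/(107 - 137 - 1644) = -27096/32423/(-1674) = -1/1674*(-27096/32423) = 4516/9046017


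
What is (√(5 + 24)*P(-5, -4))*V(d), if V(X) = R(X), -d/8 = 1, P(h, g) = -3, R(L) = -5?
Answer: 15*√29 ≈ 80.777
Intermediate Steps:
d = -8 (d = -8*1 = -8)
V(X) = -5
(√(5 + 24)*P(-5, -4))*V(d) = (√(5 + 24)*(-3))*(-5) = (√29*(-3))*(-5) = -3*√29*(-5) = 15*√29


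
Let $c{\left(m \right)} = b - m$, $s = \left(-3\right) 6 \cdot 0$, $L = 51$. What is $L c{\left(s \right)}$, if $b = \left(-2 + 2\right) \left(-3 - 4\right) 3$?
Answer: $0$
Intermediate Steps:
$b = 0$ ($b = 0 \left(\left(-7\right) 3\right) = 0 \left(-21\right) = 0$)
$s = 0$ ($s = \left(-18\right) 0 = 0$)
$c{\left(m \right)} = - m$ ($c{\left(m \right)} = 0 - m = - m$)
$L c{\left(s \right)} = 51 \left(\left(-1\right) 0\right) = 51 \cdot 0 = 0$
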